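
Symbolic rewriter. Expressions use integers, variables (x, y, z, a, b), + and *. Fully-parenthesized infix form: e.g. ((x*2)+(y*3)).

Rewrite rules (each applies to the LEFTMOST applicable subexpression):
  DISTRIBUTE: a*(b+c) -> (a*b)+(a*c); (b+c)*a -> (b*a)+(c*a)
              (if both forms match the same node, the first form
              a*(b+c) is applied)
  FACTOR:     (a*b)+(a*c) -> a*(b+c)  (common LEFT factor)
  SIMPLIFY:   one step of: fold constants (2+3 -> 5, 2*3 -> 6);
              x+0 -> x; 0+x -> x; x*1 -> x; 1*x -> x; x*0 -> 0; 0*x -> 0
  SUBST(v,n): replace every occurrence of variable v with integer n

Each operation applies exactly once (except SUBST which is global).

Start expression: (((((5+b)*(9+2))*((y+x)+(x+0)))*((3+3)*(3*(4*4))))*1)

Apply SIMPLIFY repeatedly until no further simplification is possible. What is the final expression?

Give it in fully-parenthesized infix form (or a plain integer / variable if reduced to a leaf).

Start: (((((5+b)*(9+2))*((y+x)+(x+0)))*((3+3)*(3*(4*4))))*1)
Step 1: at root: (((((5+b)*(9+2))*((y+x)+(x+0)))*((3+3)*(3*(4*4))))*1) -> ((((5+b)*(9+2))*((y+x)+(x+0)))*((3+3)*(3*(4*4)))); overall: (((((5+b)*(9+2))*((y+x)+(x+0)))*((3+3)*(3*(4*4))))*1) -> ((((5+b)*(9+2))*((y+x)+(x+0)))*((3+3)*(3*(4*4))))
Step 2: at LLR: (9+2) -> 11; overall: ((((5+b)*(9+2))*((y+x)+(x+0)))*((3+3)*(3*(4*4)))) -> ((((5+b)*11)*((y+x)+(x+0)))*((3+3)*(3*(4*4))))
Step 3: at LRR: (x+0) -> x; overall: ((((5+b)*11)*((y+x)+(x+0)))*((3+3)*(3*(4*4)))) -> ((((5+b)*11)*((y+x)+x))*((3+3)*(3*(4*4))))
Step 4: at RL: (3+3) -> 6; overall: ((((5+b)*11)*((y+x)+x))*((3+3)*(3*(4*4)))) -> ((((5+b)*11)*((y+x)+x))*(6*(3*(4*4))))
Step 5: at RRR: (4*4) -> 16; overall: ((((5+b)*11)*((y+x)+x))*(6*(3*(4*4)))) -> ((((5+b)*11)*((y+x)+x))*(6*(3*16)))
Step 6: at RR: (3*16) -> 48; overall: ((((5+b)*11)*((y+x)+x))*(6*(3*16))) -> ((((5+b)*11)*((y+x)+x))*(6*48))
Step 7: at R: (6*48) -> 288; overall: ((((5+b)*11)*((y+x)+x))*(6*48)) -> ((((5+b)*11)*((y+x)+x))*288)
Fixed point: ((((5+b)*11)*((y+x)+x))*288)

Answer: ((((5+b)*11)*((y+x)+x))*288)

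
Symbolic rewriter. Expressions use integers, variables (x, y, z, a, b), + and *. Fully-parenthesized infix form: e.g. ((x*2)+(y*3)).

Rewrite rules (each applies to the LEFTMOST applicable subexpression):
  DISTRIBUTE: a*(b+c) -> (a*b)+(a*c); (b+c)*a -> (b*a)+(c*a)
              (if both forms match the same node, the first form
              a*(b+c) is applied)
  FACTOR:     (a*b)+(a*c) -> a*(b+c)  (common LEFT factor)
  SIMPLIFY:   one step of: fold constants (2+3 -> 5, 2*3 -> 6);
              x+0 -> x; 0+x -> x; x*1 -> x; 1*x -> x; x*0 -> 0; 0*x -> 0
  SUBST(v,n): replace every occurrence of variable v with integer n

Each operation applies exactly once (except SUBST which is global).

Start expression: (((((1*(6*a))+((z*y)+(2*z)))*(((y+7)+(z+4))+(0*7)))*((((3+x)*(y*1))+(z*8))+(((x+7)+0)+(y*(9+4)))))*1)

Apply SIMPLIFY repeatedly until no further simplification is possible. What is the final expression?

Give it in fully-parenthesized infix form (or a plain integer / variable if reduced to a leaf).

Start: (((((1*(6*a))+((z*y)+(2*z)))*(((y+7)+(z+4))+(0*7)))*((((3+x)*(y*1))+(z*8))+(((x+7)+0)+(y*(9+4)))))*1)
Step 1: at root: (((((1*(6*a))+((z*y)+(2*z)))*(((y+7)+(z+4))+(0*7)))*((((3+x)*(y*1))+(z*8))+(((x+7)+0)+(y*(9+4)))))*1) -> ((((1*(6*a))+((z*y)+(2*z)))*(((y+7)+(z+4))+(0*7)))*((((3+x)*(y*1))+(z*8))+(((x+7)+0)+(y*(9+4))))); overall: (((((1*(6*a))+((z*y)+(2*z)))*(((y+7)+(z+4))+(0*7)))*((((3+x)*(y*1))+(z*8))+(((x+7)+0)+(y*(9+4)))))*1) -> ((((1*(6*a))+((z*y)+(2*z)))*(((y+7)+(z+4))+(0*7)))*((((3+x)*(y*1))+(z*8))+(((x+7)+0)+(y*(9+4)))))
Step 2: at LLL: (1*(6*a)) -> (6*a); overall: ((((1*(6*a))+((z*y)+(2*z)))*(((y+7)+(z+4))+(0*7)))*((((3+x)*(y*1))+(z*8))+(((x+7)+0)+(y*(9+4))))) -> ((((6*a)+((z*y)+(2*z)))*(((y+7)+(z+4))+(0*7)))*((((3+x)*(y*1))+(z*8))+(((x+7)+0)+(y*(9+4)))))
Step 3: at LRR: (0*7) -> 0; overall: ((((6*a)+((z*y)+(2*z)))*(((y+7)+(z+4))+(0*7)))*((((3+x)*(y*1))+(z*8))+(((x+7)+0)+(y*(9+4))))) -> ((((6*a)+((z*y)+(2*z)))*(((y+7)+(z+4))+0))*((((3+x)*(y*1))+(z*8))+(((x+7)+0)+(y*(9+4)))))
Step 4: at LR: (((y+7)+(z+4))+0) -> ((y+7)+(z+4)); overall: ((((6*a)+((z*y)+(2*z)))*(((y+7)+(z+4))+0))*((((3+x)*(y*1))+(z*8))+(((x+7)+0)+(y*(9+4))))) -> ((((6*a)+((z*y)+(2*z)))*((y+7)+(z+4)))*((((3+x)*(y*1))+(z*8))+(((x+7)+0)+(y*(9+4)))))
Step 5: at RLLR: (y*1) -> y; overall: ((((6*a)+((z*y)+(2*z)))*((y+7)+(z+4)))*((((3+x)*(y*1))+(z*8))+(((x+7)+0)+(y*(9+4))))) -> ((((6*a)+((z*y)+(2*z)))*((y+7)+(z+4)))*((((3+x)*y)+(z*8))+(((x+7)+0)+(y*(9+4)))))
Step 6: at RRL: ((x+7)+0) -> (x+7); overall: ((((6*a)+((z*y)+(2*z)))*((y+7)+(z+4)))*((((3+x)*y)+(z*8))+(((x+7)+0)+(y*(9+4))))) -> ((((6*a)+((z*y)+(2*z)))*((y+7)+(z+4)))*((((3+x)*y)+(z*8))+((x+7)+(y*(9+4)))))
Step 7: at RRRR: (9+4) -> 13; overall: ((((6*a)+((z*y)+(2*z)))*((y+7)+(z+4)))*((((3+x)*y)+(z*8))+((x+7)+(y*(9+4))))) -> ((((6*a)+((z*y)+(2*z)))*((y+7)+(z+4)))*((((3+x)*y)+(z*8))+((x+7)+(y*13))))
Fixed point: ((((6*a)+((z*y)+(2*z)))*((y+7)+(z+4)))*((((3+x)*y)+(z*8))+((x+7)+(y*13))))

Answer: ((((6*a)+((z*y)+(2*z)))*((y+7)+(z+4)))*((((3+x)*y)+(z*8))+((x+7)+(y*13))))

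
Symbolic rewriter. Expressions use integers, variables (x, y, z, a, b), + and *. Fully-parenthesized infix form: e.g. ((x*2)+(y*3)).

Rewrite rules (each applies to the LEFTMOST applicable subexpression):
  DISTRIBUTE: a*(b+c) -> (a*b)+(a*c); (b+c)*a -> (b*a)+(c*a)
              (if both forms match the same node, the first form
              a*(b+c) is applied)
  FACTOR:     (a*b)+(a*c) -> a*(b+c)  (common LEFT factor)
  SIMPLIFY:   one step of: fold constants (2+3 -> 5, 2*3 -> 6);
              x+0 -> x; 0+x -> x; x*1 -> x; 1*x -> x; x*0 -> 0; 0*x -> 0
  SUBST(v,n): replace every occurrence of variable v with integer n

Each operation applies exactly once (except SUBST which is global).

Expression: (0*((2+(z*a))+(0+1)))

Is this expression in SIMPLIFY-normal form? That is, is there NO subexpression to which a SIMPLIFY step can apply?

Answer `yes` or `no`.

Answer: no

Derivation:
Expression: (0*((2+(z*a))+(0+1)))
Scanning for simplifiable subexpressions (pre-order)...
  at root: (0*((2+(z*a))+(0+1))) (SIMPLIFIABLE)
  at R: ((2+(z*a))+(0+1)) (not simplifiable)
  at RL: (2+(z*a)) (not simplifiable)
  at RLR: (z*a) (not simplifiable)
  at RR: (0+1) (SIMPLIFIABLE)
Found simplifiable subexpr at path root: (0*((2+(z*a))+(0+1)))
One SIMPLIFY step would give: 0
-> NOT in normal form.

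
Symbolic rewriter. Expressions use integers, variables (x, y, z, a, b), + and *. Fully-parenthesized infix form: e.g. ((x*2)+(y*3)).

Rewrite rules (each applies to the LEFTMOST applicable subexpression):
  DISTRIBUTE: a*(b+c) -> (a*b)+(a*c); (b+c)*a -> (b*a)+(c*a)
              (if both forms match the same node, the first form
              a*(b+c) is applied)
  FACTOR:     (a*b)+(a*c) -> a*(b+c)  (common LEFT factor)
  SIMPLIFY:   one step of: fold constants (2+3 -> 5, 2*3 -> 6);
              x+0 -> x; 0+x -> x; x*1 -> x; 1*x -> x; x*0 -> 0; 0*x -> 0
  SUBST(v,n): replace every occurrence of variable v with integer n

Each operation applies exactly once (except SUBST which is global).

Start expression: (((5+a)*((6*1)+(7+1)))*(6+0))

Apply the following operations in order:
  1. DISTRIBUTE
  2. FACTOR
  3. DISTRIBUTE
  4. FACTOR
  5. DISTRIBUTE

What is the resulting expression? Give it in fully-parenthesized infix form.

Start: (((5+a)*((6*1)+(7+1)))*(6+0))
Apply DISTRIBUTE at root (target: (((5+a)*((6*1)+(7+1)))*(6+0))): (((5+a)*((6*1)+(7+1)))*(6+0)) -> ((((5+a)*((6*1)+(7+1)))*6)+(((5+a)*((6*1)+(7+1)))*0))
Apply FACTOR at root (target: ((((5+a)*((6*1)+(7+1)))*6)+(((5+a)*((6*1)+(7+1)))*0))): ((((5+a)*((6*1)+(7+1)))*6)+(((5+a)*((6*1)+(7+1)))*0)) -> (((5+a)*((6*1)+(7+1)))*(6+0))
Apply DISTRIBUTE at root (target: (((5+a)*((6*1)+(7+1)))*(6+0))): (((5+a)*((6*1)+(7+1)))*(6+0)) -> ((((5+a)*((6*1)+(7+1)))*6)+(((5+a)*((6*1)+(7+1)))*0))
Apply FACTOR at root (target: ((((5+a)*((6*1)+(7+1)))*6)+(((5+a)*((6*1)+(7+1)))*0))): ((((5+a)*((6*1)+(7+1)))*6)+(((5+a)*((6*1)+(7+1)))*0)) -> (((5+a)*((6*1)+(7+1)))*(6+0))
Apply DISTRIBUTE at root (target: (((5+a)*((6*1)+(7+1)))*(6+0))): (((5+a)*((6*1)+(7+1)))*(6+0)) -> ((((5+a)*((6*1)+(7+1)))*6)+(((5+a)*((6*1)+(7+1)))*0))

Answer: ((((5+a)*((6*1)+(7+1)))*6)+(((5+a)*((6*1)+(7+1)))*0))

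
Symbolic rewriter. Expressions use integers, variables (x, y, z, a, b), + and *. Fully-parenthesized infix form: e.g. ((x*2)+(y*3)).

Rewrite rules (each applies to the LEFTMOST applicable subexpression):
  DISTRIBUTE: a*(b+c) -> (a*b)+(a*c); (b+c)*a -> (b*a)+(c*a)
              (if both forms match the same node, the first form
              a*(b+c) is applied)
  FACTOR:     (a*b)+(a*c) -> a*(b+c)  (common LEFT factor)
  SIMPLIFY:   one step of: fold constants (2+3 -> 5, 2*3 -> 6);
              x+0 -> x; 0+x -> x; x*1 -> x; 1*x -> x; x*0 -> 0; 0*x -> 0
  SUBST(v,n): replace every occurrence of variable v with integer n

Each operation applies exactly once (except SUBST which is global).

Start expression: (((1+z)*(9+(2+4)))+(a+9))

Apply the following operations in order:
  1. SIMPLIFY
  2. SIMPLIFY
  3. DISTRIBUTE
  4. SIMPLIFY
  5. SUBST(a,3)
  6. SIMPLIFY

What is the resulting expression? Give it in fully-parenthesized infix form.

Answer: ((15+(z*15))+12)

Derivation:
Start: (((1+z)*(9+(2+4)))+(a+9))
Apply SIMPLIFY at LRR (target: (2+4)): (((1+z)*(9+(2+4)))+(a+9)) -> (((1+z)*(9+6))+(a+9))
Apply SIMPLIFY at LR (target: (9+6)): (((1+z)*(9+6))+(a+9)) -> (((1+z)*15)+(a+9))
Apply DISTRIBUTE at L (target: ((1+z)*15)): (((1+z)*15)+(a+9)) -> (((1*15)+(z*15))+(a+9))
Apply SIMPLIFY at LL (target: (1*15)): (((1*15)+(z*15))+(a+9)) -> ((15+(z*15))+(a+9))
Apply SUBST(a,3): ((15+(z*15))+(a+9)) -> ((15+(z*15))+(3+9))
Apply SIMPLIFY at R (target: (3+9)): ((15+(z*15))+(3+9)) -> ((15+(z*15))+12)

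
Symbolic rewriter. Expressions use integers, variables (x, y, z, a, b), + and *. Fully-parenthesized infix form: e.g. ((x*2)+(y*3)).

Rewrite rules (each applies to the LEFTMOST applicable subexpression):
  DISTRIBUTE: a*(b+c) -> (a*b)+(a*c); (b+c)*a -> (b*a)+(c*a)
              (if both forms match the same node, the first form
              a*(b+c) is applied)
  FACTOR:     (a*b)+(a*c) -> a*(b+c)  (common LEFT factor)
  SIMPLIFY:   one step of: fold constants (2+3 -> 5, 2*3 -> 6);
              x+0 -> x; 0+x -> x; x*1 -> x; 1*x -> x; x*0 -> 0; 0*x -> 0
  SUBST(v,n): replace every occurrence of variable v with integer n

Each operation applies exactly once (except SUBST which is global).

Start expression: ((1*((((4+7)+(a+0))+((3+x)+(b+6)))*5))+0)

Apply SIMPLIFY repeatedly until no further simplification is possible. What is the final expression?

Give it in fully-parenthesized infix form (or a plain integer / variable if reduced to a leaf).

Answer: (((11+a)+((3+x)+(b+6)))*5)

Derivation:
Start: ((1*((((4+7)+(a+0))+((3+x)+(b+6)))*5))+0)
Step 1: at root: ((1*((((4+7)+(a+0))+((3+x)+(b+6)))*5))+0) -> (1*((((4+7)+(a+0))+((3+x)+(b+6)))*5)); overall: ((1*((((4+7)+(a+0))+((3+x)+(b+6)))*5))+0) -> (1*((((4+7)+(a+0))+((3+x)+(b+6)))*5))
Step 2: at root: (1*((((4+7)+(a+0))+((3+x)+(b+6)))*5)) -> ((((4+7)+(a+0))+((3+x)+(b+6)))*5); overall: (1*((((4+7)+(a+0))+((3+x)+(b+6)))*5)) -> ((((4+7)+(a+0))+((3+x)+(b+6)))*5)
Step 3: at LLL: (4+7) -> 11; overall: ((((4+7)+(a+0))+((3+x)+(b+6)))*5) -> (((11+(a+0))+((3+x)+(b+6)))*5)
Step 4: at LLR: (a+0) -> a; overall: (((11+(a+0))+((3+x)+(b+6)))*5) -> (((11+a)+((3+x)+(b+6)))*5)
Fixed point: (((11+a)+((3+x)+(b+6)))*5)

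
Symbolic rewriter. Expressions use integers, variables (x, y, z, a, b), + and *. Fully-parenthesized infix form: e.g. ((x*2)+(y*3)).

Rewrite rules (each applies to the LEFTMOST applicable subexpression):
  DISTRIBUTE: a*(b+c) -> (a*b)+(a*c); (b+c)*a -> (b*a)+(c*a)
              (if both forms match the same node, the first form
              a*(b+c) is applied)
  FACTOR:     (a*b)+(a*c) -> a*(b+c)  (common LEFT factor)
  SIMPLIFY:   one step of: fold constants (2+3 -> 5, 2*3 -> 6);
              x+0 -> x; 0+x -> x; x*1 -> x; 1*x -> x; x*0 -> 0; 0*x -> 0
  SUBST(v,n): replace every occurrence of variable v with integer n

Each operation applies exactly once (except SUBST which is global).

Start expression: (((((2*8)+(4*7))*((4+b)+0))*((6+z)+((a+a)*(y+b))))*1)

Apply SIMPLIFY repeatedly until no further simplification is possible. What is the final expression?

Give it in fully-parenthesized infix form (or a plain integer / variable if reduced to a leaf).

Start: (((((2*8)+(4*7))*((4+b)+0))*((6+z)+((a+a)*(y+b))))*1)
Step 1: at root: (((((2*8)+(4*7))*((4+b)+0))*((6+z)+((a+a)*(y+b))))*1) -> ((((2*8)+(4*7))*((4+b)+0))*((6+z)+((a+a)*(y+b)))); overall: (((((2*8)+(4*7))*((4+b)+0))*((6+z)+((a+a)*(y+b))))*1) -> ((((2*8)+(4*7))*((4+b)+0))*((6+z)+((a+a)*(y+b))))
Step 2: at LLL: (2*8) -> 16; overall: ((((2*8)+(4*7))*((4+b)+0))*((6+z)+((a+a)*(y+b)))) -> (((16+(4*7))*((4+b)+0))*((6+z)+((a+a)*(y+b))))
Step 3: at LLR: (4*7) -> 28; overall: (((16+(4*7))*((4+b)+0))*((6+z)+((a+a)*(y+b)))) -> (((16+28)*((4+b)+0))*((6+z)+((a+a)*(y+b))))
Step 4: at LL: (16+28) -> 44; overall: (((16+28)*((4+b)+0))*((6+z)+((a+a)*(y+b)))) -> ((44*((4+b)+0))*((6+z)+((a+a)*(y+b))))
Step 5: at LR: ((4+b)+0) -> (4+b); overall: ((44*((4+b)+0))*((6+z)+((a+a)*(y+b)))) -> ((44*(4+b))*((6+z)+((a+a)*(y+b))))
Fixed point: ((44*(4+b))*((6+z)+((a+a)*(y+b))))

Answer: ((44*(4+b))*((6+z)+((a+a)*(y+b))))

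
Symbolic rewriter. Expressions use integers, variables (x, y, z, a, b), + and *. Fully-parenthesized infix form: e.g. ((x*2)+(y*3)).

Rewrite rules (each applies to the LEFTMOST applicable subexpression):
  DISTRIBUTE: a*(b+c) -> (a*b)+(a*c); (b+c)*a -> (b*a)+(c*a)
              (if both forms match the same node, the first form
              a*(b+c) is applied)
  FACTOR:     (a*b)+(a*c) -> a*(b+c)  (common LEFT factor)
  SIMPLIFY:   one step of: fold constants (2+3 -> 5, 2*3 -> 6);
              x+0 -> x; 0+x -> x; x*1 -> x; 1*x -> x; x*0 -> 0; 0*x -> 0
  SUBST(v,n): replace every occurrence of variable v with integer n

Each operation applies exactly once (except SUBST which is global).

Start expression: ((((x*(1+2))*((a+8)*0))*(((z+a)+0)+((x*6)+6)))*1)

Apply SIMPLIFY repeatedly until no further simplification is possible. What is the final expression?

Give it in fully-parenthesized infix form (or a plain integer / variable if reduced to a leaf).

Start: ((((x*(1+2))*((a+8)*0))*(((z+a)+0)+((x*6)+6)))*1)
Step 1: at root: ((((x*(1+2))*((a+8)*0))*(((z+a)+0)+((x*6)+6)))*1) -> (((x*(1+2))*((a+8)*0))*(((z+a)+0)+((x*6)+6))); overall: ((((x*(1+2))*((a+8)*0))*(((z+a)+0)+((x*6)+6)))*1) -> (((x*(1+2))*((a+8)*0))*(((z+a)+0)+((x*6)+6)))
Step 2: at LLR: (1+2) -> 3; overall: (((x*(1+2))*((a+8)*0))*(((z+a)+0)+((x*6)+6))) -> (((x*3)*((a+8)*0))*(((z+a)+0)+((x*6)+6)))
Step 3: at LR: ((a+8)*0) -> 0; overall: (((x*3)*((a+8)*0))*(((z+a)+0)+((x*6)+6))) -> (((x*3)*0)*(((z+a)+0)+((x*6)+6)))
Step 4: at L: ((x*3)*0) -> 0; overall: (((x*3)*0)*(((z+a)+0)+((x*6)+6))) -> (0*(((z+a)+0)+((x*6)+6)))
Step 5: at root: (0*(((z+a)+0)+((x*6)+6))) -> 0; overall: (0*(((z+a)+0)+((x*6)+6))) -> 0
Fixed point: 0

Answer: 0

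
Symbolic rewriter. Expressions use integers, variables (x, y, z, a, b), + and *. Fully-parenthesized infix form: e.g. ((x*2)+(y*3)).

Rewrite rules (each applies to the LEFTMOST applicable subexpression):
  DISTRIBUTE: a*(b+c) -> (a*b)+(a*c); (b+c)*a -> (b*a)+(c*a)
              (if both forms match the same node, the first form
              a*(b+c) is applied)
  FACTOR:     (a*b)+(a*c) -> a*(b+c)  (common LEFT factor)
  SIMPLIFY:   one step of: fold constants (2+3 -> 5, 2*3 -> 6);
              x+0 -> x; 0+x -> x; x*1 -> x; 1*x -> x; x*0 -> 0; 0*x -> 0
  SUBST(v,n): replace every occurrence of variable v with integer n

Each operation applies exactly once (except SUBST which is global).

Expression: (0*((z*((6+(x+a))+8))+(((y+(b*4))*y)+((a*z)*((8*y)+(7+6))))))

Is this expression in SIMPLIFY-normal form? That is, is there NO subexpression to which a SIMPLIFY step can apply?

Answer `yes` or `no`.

Expression: (0*((z*((6+(x+a))+8))+(((y+(b*4))*y)+((a*z)*((8*y)+(7+6))))))
Scanning for simplifiable subexpressions (pre-order)...
  at root: (0*((z*((6+(x+a))+8))+(((y+(b*4))*y)+((a*z)*((8*y)+(7+6)))))) (SIMPLIFIABLE)
  at R: ((z*((6+(x+a))+8))+(((y+(b*4))*y)+((a*z)*((8*y)+(7+6))))) (not simplifiable)
  at RL: (z*((6+(x+a))+8)) (not simplifiable)
  at RLR: ((6+(x+a))+8) (not simplifiable)
  at RLRL: (6+(x+a)) (not simplifiable)
  at RLRLR: (x+a) (not simplifiable)
  at RR: (((y+(b*4))*y)+((a*z)*((8*y)+(7+6)))) (not simplifiable)
  at RRL: ((y+(b*4))*y) (not simplifiable)
  at RRLL: (y+(b*4)) (not simplifiable)
  at RRLLR: (b*4) (not simplifiable)
  at RRR: ((a*z)*((8*y)+(7+6))) (not simplifiable)
  at RRRL: (a*z) (not simplifiable)
  at RRRR: ((8*y)+(7+6)) (not simplifiable)
  at RRRRL: (8*y) (not simplifiable)
  at RRRRR: (7+6) (SIMPLIFIABLE)
Found simplifiable subexpr at path root: (0*((z*((6+(x+a))+8))+(((y+(b*4))*y)+((a*z)*((8*y)+(7+6))))))
One SIMPLIFY step would give: 0
-> NOT in normal form.

Answer: no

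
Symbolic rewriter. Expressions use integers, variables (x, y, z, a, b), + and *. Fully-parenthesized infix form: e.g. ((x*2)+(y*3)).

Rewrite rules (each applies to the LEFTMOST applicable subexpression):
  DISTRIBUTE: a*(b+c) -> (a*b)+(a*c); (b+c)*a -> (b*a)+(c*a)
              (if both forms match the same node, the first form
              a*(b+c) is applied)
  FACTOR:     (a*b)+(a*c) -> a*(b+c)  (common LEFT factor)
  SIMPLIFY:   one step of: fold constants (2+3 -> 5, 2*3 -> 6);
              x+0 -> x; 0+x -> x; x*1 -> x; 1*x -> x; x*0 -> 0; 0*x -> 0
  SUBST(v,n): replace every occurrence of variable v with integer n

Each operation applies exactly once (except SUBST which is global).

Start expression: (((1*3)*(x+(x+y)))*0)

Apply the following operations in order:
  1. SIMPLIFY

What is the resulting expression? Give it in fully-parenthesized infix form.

Start: (((1*3)*(x+(x+y)))*0)
Apply SIMPLIFY at root (target: (((1*3)*(x+(x+y)))*0)): (((1*3)*(x+(x+y)))*0) -> 0

Answer: 0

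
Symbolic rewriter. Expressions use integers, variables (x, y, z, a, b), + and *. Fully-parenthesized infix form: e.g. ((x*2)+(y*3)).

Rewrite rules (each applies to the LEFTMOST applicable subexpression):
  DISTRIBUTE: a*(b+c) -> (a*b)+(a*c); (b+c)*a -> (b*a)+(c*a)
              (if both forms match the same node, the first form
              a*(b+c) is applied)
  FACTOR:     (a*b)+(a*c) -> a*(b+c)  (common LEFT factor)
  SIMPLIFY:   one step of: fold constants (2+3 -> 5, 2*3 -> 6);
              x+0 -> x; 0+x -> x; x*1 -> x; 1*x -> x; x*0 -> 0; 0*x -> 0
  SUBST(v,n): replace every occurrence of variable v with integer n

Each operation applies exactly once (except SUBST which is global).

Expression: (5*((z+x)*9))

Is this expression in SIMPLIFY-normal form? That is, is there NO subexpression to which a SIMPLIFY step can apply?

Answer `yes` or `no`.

Expression: (5*((z+x)*9))
Scanning for simplifiable subexpressions (pre-order)...
  at root: (5*((z+x)*9)) (not simplifiable)
  at R: ((z+x)*9) (not simplifiable)
  at RL: (z+x) (not simplifiable)
Result: no simplifiable subexpression found -> normal form.

Answer: yes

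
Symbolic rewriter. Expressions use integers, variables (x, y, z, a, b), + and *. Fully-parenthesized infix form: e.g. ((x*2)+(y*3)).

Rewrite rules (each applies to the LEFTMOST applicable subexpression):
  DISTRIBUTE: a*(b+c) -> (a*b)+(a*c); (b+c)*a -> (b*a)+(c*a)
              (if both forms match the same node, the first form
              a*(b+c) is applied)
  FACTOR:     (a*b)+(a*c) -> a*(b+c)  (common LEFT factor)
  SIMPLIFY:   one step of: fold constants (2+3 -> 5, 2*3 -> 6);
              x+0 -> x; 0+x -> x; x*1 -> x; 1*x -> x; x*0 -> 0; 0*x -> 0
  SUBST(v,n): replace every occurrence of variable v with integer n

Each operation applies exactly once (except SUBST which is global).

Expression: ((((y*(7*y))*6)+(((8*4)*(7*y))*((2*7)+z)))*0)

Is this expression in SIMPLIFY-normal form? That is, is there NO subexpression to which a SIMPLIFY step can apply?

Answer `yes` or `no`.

Answer: no

Derivation:
Expression: ((((y*(7*y))*6)+(((8*4)*(7*y))*((2*7)+z)))*0)
Scanning for simplifiable subexpressions (pre-order)...
  at root: ((((y*(7*y))*6)+(((8*4)*(7*y))*((2*7)+z)))*0) (SIMPLIFIABLE)
  at L: (((y*(7*y))*6)+(((8*4)*(7*y))*((2*7)+z))) (not simplifiable)
  at LL: ((y*(7*y))*6) (not simplifiable)
  at LLL: (y*(7*y)) (not simplifiable)
  at LLLR: (7*y) (not simplifiable)
  at LR: (((8*4)*(7*y))*((2*7)+z)) (not simplifiable)
  at LRL: ((8*4)*(7*y)) (not simplifiable)
  at LRLL: (8*4) (SIMPLIFIABLE)
  at LRLR: (7*y) (not simplifiable)
  at LRR: ((2*7)+z) (not simplifiable)
  at LRRL: (2*7) (SIMPLIFIABLE)
Found simplifiable subexpr at path root: ((((y*(7*y))*6)+(((8*4)*(7*y))*((2*7)+z)))*0)
One SIMPLIFY step would give: 0
-> NOT in normal form.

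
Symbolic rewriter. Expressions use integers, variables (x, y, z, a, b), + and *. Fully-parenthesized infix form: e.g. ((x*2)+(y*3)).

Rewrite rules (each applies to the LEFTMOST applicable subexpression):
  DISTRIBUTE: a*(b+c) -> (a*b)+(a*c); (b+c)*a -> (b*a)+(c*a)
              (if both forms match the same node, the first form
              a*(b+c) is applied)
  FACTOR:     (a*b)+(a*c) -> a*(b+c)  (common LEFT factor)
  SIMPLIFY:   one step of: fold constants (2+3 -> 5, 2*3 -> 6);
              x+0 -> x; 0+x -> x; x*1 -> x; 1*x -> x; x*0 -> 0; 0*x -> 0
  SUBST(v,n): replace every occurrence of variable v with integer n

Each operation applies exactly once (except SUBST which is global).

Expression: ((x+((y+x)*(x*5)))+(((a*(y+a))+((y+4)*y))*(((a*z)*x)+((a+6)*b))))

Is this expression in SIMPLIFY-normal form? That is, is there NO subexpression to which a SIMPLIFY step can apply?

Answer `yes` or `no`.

Expression: ((x+((y+x)*(x*5)))+(((a*(y+a))+((y+4)*y))*(((a*z)*x)+((a+6)*b))))
Scanning for simplifiable subexpressions (pre-order)...
  at root: ((x+((y+x)*(x*5)))+(((a*(y+a))+((y+4)*y))*(((a*z)*x)+((a+6)*b)))) (not simplifiable)
  at L: (x+((y+x)*(x*5))) (not simplifiable)
  at LR: ((y+x)*(x*5)) (not simplifiable)
  at LRL: (y+x) (not simplifiable)
  at LRR: (x*5) (not simplifiable)
  at R: (((a*(y+a))+((y+4)*y))*(((a*z)*x)+((a+6)*b))) (not simplifiable)
  at RL: ((a*(y+a))+((y+4)*y)) (not simplifiable)
  at RLL: (a*(y+a)) (not simplifiable)
  at RLLR: (y+a) (not simplifiable)
  at RLR: ((y+4)*y) (not simplifiable)
  at RLRL: (y+4) (not simplifiable)
  at RR: (((a*z)*x)+((a+6)*b)) (not simplifiable)
  at RRL: ((a*z)*x) (not simplifiable)
  at RRLL: (a*z) (not simplifiable)
  at RRR: ((a+6)*b) (not simplifiable)
  at RRRL: (a+6) (not simplifiable)
Result: no simplifiable subexpression found -> normal form.

Answer: yes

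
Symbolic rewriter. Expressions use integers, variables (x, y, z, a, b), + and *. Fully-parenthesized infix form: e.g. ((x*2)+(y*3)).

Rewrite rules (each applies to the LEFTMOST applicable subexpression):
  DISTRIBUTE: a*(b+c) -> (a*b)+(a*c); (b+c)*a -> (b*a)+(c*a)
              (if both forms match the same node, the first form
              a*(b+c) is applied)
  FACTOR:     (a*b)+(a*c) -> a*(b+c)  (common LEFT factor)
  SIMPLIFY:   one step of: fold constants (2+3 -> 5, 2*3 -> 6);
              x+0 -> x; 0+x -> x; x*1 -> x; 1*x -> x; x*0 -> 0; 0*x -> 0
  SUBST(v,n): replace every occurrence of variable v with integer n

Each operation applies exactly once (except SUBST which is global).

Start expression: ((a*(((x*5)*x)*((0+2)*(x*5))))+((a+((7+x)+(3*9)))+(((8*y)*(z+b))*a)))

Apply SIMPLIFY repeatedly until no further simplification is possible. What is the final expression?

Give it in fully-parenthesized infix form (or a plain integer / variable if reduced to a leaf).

Answer: ((a*(((x*5)*x)*(2*(x*5))))+((a+((7+x)+27))+(((8*y)*(z+b))*a)))

Derivation:
Start: ((a*(((x*5)*x)*((0+2)*(x*5))))+((a+((7+x)+(3*9)))+(((8*y)*(z+b))*a)))
Step 1: at LRRL: (0+2) -> 2; overall: ((a*(((x*5)*x)*((0+2)*(x*5))))+((a+((7+x)+(3*9)))+(((8*y)*(z+b))*a))) -> ((a*(((x*5)*x)*(2*(x*5))))+((a+((7+x)+(3*9)))+(((8*y)*(z+b))*a)))
Step 2: at RLRR: (3*9) -> 27; overall: ((a*(((x*5)*x)*(2*(x*5))))+((a+((7+x)+(3*9)))+(((8*y)*(z+b))*a))) -> ((a*(((x*5)*x)*(2*(x*5))))+((a+((7+x)+27))+(((8*y)*(z+b))*a)))
Fixed point: ((a*(((x*5)*x)*(2*(x*5))))+((a+((7+x)+27))+(((8*y)*(z+b))*a)))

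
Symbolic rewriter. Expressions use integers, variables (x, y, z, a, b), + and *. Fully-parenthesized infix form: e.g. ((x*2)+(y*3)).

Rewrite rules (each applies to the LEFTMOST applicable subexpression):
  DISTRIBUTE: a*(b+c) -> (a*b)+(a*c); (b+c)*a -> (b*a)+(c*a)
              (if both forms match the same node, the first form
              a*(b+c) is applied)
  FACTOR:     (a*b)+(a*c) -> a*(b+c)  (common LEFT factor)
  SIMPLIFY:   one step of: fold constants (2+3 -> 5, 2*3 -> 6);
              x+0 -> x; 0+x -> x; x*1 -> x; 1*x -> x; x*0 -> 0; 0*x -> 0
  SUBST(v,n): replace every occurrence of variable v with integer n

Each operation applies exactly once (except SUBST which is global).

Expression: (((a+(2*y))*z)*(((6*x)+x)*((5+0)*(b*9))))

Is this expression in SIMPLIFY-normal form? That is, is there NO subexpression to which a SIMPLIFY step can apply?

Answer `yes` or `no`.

Expression: (((a+(2*y))*z)*(((6*x)+x)*((5+0)*(b*9))))
Scanning for simplifiable subexpressions (pre-order)...
  at root: (((a+(2*y))*z)*(((6*x)+x)*((5+0)*(b*9)))) (not simplifiable)
  at L: ((a+(2*y))*z) (not simplifiable)
  at LL: (a+(2*y)) (not simplifiable)
  at LLR: (2*y) (not simplifiable)
  at R: (((6*x)+x)*((5+0)*(b*9))) (not simplifiable)
  at RL: ((6*x)+x) (not simplifiable)
  at RLL: (6*x) (not simplifiable)
  at RR: ((5+0)*(b*9)) (not simplifiable)
  at RRL: (5+0) (SIMPLIFIABLE)
  at RRR: (b*9) (not simplifiable)
Found simplifiable subexpr at path RRL: (5+0)
One SIMPLIFY step would give: (((a+(2*y))*z)*(((6*x)+x)*(5*(b*9))))
-> NOT in normal form.

Answer: no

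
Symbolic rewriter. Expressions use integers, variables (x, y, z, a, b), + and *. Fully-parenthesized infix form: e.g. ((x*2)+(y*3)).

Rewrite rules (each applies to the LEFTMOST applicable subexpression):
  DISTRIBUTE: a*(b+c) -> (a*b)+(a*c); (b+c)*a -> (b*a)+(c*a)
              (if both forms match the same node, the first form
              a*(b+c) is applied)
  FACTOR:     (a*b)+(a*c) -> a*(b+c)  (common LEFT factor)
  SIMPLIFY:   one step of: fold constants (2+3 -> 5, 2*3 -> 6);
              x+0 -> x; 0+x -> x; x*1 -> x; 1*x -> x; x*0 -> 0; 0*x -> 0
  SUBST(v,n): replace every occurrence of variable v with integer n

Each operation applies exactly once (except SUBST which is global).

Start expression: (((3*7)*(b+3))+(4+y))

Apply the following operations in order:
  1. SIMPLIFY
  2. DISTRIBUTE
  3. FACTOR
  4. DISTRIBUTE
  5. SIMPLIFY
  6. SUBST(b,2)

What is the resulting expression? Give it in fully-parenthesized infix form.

Answer: (((21*2)+63)+(4+y))

Derivation:
Start: (((3*7)*(b+3))+(4+y))
Apply SIMPLIFY at LL (target: (3*7)): (((3*7)*(b+3))+(4+y)) -> ((21*(b+3))+(4+y))
Apply DISTRIBUTE at L (target: (21*(b+3))): ((21*(b+3))+(4+y)) -> (((21*b)+(21*3))+(4+y))
Apply FACTOR at L (target: ((21*b)+(21*3))): (((21*b)+(21*3))+(4+y)) -> ((21*(b+3))+(4+y))
Apply DISTRIBUTE at L (target: (21*(b+3))): ((21*(b+3))+(4+y)) -> (((21*b)+(21*3))+(4+y))
Apply SIMPLIFY at LR (target: (21*3)): (((21*b)+(21*3))+(4+y)) -> (((21*b)+63)+(4+y))
Apply SUBST(b,2): (((21*b)+63)+(4+y)) -> (((21*2)+63)+(4+y))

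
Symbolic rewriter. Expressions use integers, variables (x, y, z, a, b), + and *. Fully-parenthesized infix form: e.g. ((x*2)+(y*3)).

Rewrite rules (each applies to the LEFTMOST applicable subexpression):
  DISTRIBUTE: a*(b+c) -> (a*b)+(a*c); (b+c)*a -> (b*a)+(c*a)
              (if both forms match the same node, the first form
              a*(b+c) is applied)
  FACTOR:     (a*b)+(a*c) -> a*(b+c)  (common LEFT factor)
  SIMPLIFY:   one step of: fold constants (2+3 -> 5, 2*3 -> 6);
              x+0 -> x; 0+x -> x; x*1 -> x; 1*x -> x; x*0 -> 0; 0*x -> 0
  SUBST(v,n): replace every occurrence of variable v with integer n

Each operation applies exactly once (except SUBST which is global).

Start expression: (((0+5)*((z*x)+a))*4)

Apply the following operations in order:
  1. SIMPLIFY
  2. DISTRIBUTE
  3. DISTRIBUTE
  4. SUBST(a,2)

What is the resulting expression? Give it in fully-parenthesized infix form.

Start: (((0+5)*((z*x)+a))*4)
Apply SIMPLIFY at LL (target: (0+5)): (((0+5)*((z*x)+a))*4) -> ((5*((z*x)+a))*4)
Apply DISTRIBUTE at L (target: (5*((z*x)+a))): ((5*((z*x)+a))*4) -> (((5*(z*x))+(5*a))*4)
Apply DISTRIBUTE at root (target: (((5*(z*x))+(5*a))*4)): (((5*(z*x))+(5*a))*4) -> (((5*(z*x))*4)+((5*a)*4))
Apply SUBST(a,2): (((5*(z*x))*4)+((5*a)*4)) -> (((5*(z*x))*4)+((5*2)*4))

Answer: (((5*(z*x))*4)+((5*2)*4))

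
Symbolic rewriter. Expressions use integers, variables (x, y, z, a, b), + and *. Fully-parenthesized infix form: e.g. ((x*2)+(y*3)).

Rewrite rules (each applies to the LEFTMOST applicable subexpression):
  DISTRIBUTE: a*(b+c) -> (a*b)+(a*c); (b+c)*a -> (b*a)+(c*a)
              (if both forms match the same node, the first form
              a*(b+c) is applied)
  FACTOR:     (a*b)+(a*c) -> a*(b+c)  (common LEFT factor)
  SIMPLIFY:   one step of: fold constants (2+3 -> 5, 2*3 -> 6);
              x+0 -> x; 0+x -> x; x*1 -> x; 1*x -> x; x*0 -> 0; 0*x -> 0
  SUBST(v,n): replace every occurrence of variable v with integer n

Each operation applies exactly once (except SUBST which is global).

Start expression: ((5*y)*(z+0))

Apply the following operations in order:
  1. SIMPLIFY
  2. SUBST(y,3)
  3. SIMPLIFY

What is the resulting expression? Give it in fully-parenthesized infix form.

Start: ((5*y)*(z+0))
Apply SIMPLIFY at R (target: (z+0)): ((5*y)*(z+0)) -> ((5*y)*z)
Apply SUBST(y,3): ((5*y)*z) -> ((5*3)*z)
Apply SIMPLIFY at L (target: (5*3)): ((5*3)*z) -> (15*z)

Answer: (15*z)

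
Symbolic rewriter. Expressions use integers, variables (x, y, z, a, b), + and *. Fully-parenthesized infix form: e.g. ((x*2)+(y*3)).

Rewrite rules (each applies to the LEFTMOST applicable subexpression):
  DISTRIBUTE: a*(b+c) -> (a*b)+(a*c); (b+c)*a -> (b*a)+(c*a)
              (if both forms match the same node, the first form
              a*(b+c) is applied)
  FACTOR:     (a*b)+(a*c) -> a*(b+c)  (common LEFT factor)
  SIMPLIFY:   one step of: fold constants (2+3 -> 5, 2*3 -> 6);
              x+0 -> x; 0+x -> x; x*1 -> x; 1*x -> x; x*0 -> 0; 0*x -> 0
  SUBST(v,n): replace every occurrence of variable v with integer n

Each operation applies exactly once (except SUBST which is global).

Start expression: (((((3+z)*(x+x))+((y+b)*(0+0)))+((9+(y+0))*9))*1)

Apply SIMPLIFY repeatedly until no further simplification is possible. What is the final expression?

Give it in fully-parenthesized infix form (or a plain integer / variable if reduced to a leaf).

Answer: (((3+z)*(x+x))+((9+y)*9))

Derivation:
Start: (((((3+z)*(x+x))+((y+b)*(0+0)))+((9+(y+0))*9))*1)
Step 1: at root: (((((3+z)*(x+x))+((y+b)*(0+0)))+((9+(y+0))*9))*1) -> ((((3+z)*(x+x))+((y+b)*(0+0)))+((9+(y+0))*9)); overall: (((((3+z)*(x+x))+((y+b)*(0+0)))+((9+(y+0))*9))*1) -> ((((3+z)*(x+x))+((y+b)*(0+0)))+((9+(y+0))*9))
Step 2: at LRR: (0+0) -> 0; overall: ((((3+z)*(x+x))+((y+b)*(0+0)))+((9+(y+0))*9)) -> ((((3+z)*(x+x))+((y+b)*0))+((9+(y+0))*9))
Step 3: at LR: ((y+b)*0) -> 0; overall: ((((3+z)*(x+x))+((y+b)*0))+((9+(y+0))*9)) -> ((((3+z)*(x+x))+0)+((9+(y+0))*9))
Step 4: at L: (((3+z)*(x+x))+0) -> ((3+z)*(x+x)); overall: ((((3+z)*(x+x))+0)+((9+(y+0))*9)) -> (((3+z)*(x+x))+((9+(y+0))*9))
Step 5: at RLR: (y+0) -> y; overall: (((3+z)*(x+x))+((9+(y+0))*9)) -> (((3+z)*(x+x))+((9+y)*9))
Fixed point: (((3+z)*(x+x))+((9+y)*9))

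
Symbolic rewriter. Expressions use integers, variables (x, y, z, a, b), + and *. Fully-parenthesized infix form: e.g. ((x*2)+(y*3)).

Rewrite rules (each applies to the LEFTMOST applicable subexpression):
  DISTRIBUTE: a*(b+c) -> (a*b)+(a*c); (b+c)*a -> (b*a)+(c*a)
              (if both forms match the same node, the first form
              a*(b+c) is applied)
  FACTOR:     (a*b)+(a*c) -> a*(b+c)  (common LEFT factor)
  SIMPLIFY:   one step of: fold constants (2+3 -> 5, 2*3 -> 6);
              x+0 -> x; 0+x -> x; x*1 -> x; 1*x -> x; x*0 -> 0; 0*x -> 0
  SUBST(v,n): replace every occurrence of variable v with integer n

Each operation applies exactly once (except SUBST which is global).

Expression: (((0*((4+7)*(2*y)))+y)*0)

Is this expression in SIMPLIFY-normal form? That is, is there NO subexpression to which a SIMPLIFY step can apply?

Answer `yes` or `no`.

Answer: no

Derivation:
Expression: (((0*((4+7)*(2*y)))+y)*0)
Scanning for simplifiable subexpressions (pre-order)...
  at root: (((0*((4+7)*(2*y)))+y)*0) (SIMPLIFIABLE)
  at L: ((0*((4+7)*(2*y)))+y) (not simplifiable)
  at LL: (0*((4+7)*(2*y))) (SIMPLIFIABLE)
  at LLR: ((4+7)*(2*y)) (not simplifiable)
  at LLRL: (4+7) (SIMPLIFIABLE)
  at LLRR: (2*y) (not simplifiable)
Found simplifiable subexpr at path root: (((0*((4+7)*(2*y)))+y)*0)
One SIMPLIFY step would give: 0
-> NOT in normal form.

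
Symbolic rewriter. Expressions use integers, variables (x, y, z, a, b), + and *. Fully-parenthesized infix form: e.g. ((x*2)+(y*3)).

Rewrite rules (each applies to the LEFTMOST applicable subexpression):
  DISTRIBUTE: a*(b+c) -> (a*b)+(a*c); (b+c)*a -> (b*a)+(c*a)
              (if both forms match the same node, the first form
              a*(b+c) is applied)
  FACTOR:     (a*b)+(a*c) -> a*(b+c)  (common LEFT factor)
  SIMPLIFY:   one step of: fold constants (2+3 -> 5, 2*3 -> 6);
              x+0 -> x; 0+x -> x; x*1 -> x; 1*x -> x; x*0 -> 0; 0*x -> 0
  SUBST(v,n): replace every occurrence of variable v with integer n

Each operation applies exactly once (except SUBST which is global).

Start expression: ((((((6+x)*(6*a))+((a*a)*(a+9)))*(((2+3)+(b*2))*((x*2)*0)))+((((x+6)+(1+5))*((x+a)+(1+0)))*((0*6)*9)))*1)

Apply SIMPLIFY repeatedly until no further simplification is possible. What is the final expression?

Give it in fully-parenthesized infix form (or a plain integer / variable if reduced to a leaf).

Start: ((((((6+x)*(6*a))+((a*a)*(a+9)))*(((2+3)+(b*2))*((x*2)*0)))+((((x+6)+(1+5))*((x+a)+(1+0)))*((0*6)*9)))*1)
Step 1: at root: ((((((6+x)*(6*a))+((a*a)*(a+9)))*(((2+3)+(b*2))*((x*2)*0)))+((((x+6)+(1+5))*((x+a)+(1+0)))*((0*6)*9)))*1) -> (((((6+x)*(6*a))+((a*a)*(a+9)))*(((2+3)+(b*2))*((x*2)*0)))+((((x+6)+(1+5))*((x+a)+(1+0)))*((0*6)*9))); overall: ((((((6+x)*(6*a))+((a*a)*(a+9)))*(((2+3)+(b*2))*((x*2)*0)))+((((x+6)+(1+5))*((x+a)+(1+0)))*((0*6)*9)))*1) -> (((((6+x)*(6*a))+((a*a)*(a+9)))*(((2+3)+(b*2))*((x*2)*0)))+((((x+6)+(1+5))*((x+a)+(1+0)))*((0*6)*9)))
Step 2: at LRLL: (2+3) -> 5; overall: (((((6+x)*(6*a))+((a*a)*(a+9)))*(((2+3)+(b*2))*((x*2)*0)))+((((x+6)+(1+5))*((x+a)+(1+0)))*((0*6)*9))) -> (((((6+x)*(6*a))+((a*a)*(a+9)))*((5+(b*2))*((x*2)*0)))+((((x+6)+(1+5))*((x+a)+(1+0)))*((0*6)*9)))
Step 3: at LRR: ((x*2)*0) -> 0; overall: (((((6+x)*(6*a))+((a*a)*(a+9)))*((5+(b*2))*((x*2)*0)))+((((x+6)+(1+5))*((x+a)+(1+0)))*((0*6)*9))) -> (((((6+x)*(6*a))+((a*a)*(a+9)))*((5+(b*2))*0))+((((x+6)+(1+5))*((x+a)+(1+0)))*((0*6)*9)))
Step 4: at LR: ((5+(b*2))*0) -> 0; overall: (((((6+x)*(6*a))+((a*a)*(a+9)))*((5+(b*2))*0))+((((x+6)+(1+5))*((x+a)+(1+0)))*((0*6)*9))) -> (((((6+x)*(6*a))+((a*a)*(a+9)))*0)+((((x+6)+(1+5))*((x+a)+(1+0)))*((0*6)*9)))
Step 5: at L: ((((6+x)*(6*a))+((a*a)*(a+9)))*0) -> 0; overall: (((((6+x)*(6*a))+((a*a)*(a+9)))*0)+((((x+6)+(1+5))*((x+a)+(1+0)))*((0*6)*9))) -> (0+((((x+6)+(1+5))*((x+a)+(1+0)))*((0*6)*9)))
Step 6: at root: (0+((((x+6)+(1+5))*((x+a)+(1+0)))*((0*6)*9))) -> ((((x+6)+(1+5))*((x+a)+(1+0)))*((0*6)*9)); overall: (0+((((x+6)+(1+5))*((x+a)+(1+0)))*((0*6)*9))) -> ((((x+6)+(1+5))*((x+a)+(1+0)))*((0*6)*9))
Step 7: at LLR: (1+5) -> 6; overall: ((((x+6)+(1+5))*((x+a)+(1+0)))*((0*6)*9)) -> ((((x+6)+6)*((x+a)+(1+0)))*((0*6)*9))
Step 8: at LRR: (1+0) -> 1; overall: ((((x+6)+6)*((x+a)+(1+0)))*((0*6)*9)) -> ((((x+6)+6)*((x+a)+1))*((0*6)*9))
Step 9: at RL: (0*6) -> 0; overall: ((((x+6)+6)*((x+a)+1))*((0*6)*9)) -> ((((x+6)+6)*((x+a)+1))*(0*9))
Step 10: at R: (0*9) -> 0; overall: ((((x+6)+6)*((x+a)+1))*(0*9)) -> ((((x+6)+6)*((x+a)+1))*0)
Step 11: at root: ((((x+6)+6)*((x+a)+1))*0) -> 0; overall: ((((x+6)+6)*((x+a)+1))*0) -> 0
Fixed point: 0

Answer: 0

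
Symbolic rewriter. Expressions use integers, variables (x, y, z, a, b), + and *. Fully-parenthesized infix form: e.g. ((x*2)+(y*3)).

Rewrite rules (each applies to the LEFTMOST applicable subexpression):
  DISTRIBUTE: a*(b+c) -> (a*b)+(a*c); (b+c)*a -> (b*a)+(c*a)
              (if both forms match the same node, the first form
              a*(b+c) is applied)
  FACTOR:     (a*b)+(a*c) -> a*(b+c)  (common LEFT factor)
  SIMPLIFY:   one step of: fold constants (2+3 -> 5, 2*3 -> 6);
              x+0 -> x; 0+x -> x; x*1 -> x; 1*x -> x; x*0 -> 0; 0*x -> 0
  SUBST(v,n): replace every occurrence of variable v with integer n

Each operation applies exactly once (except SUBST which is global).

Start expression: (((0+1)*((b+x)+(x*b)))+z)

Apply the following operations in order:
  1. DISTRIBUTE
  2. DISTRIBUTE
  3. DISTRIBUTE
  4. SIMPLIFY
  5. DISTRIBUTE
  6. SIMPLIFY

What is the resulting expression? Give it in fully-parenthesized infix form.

Start: (((0+1)*((b+x)+(x*b)))+z)
Apply DISTRIBUTE at L (target: ((0+1)*((b+x)+(x*b)))): (((0+1)*((b+x)+(x*b)))+z) -> ((((0+1)*(b+x))+((0+1)*(x*b)))+z)
Apply DISTRIBUTE at LL (target: ((0+1)*(b+x))): ((((0+1)*(b+x))+((0+1)*(x*b)))+z) -> (((((0+1)*b)+((0+1)*x))+((0+1)*(x*b)))+z)
Apply DISTRIBUTE at LLL (target: ((0+1)*b)): (((((0+1)*b)+((0+1)*x))+((0+1)*(x*b)))+z) -> (((((0*b)+(1*b))+((0+1)*x))+((0+1)*(x*b)))+z)
Apply SIMPLIFY at LLLL (target: (0*b)): (((((0*b)+(1*b))+((0+1)*x))+((0+1)*(x*b)))+z) -> ((((0+(1*b))+((0+1)*x))+((0+1)*(x*b)))+z)
Apply DISTRIBUTE at LLR (target: ((0+1)*x)): ((((0+(1*b))+((0+1)*x))+((0+1)*(x*b)))+z) -> ((((0+(1*b))+((0*x)+(1*x)))+((0+1)*(x*b)))+z)
Apply SIMPLIFY at LLL (target: (0+(1*b))): ((((0+(1*b))+((0*x)+(1*x)))+((0+1)*(x*b)))+z) -> ((((1*b)+((0*x)+(1*x)))+((0+1)*(x*b)))+z)

Answer: ((((1*b)+((0*x)+(1*x)))+((0+1)*(x*b)))+z)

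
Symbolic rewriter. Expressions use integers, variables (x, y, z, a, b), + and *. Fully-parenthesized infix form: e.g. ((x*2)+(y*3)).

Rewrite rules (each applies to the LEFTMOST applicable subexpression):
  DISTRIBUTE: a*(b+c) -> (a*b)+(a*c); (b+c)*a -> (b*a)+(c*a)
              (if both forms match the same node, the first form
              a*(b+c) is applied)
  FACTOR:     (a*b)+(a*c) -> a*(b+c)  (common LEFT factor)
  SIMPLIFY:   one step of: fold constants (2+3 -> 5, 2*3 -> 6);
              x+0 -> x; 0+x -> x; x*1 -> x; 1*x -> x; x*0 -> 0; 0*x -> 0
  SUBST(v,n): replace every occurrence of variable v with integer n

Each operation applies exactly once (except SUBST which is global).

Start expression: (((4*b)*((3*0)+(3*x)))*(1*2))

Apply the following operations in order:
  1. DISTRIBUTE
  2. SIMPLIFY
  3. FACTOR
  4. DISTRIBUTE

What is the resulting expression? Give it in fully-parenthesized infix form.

Answer: ((((4*b)*0)+((4*b)*(3*x)))*(1*2))

Derivation:
Start: (((4*b)*((3*0)+(3*x)))*(1*2))
Apply DISTRIBUTE at L (target: ((4*b)*((3*0)+(3*x)))): (((4*b)*((3*0)+(3*x)))*(1*2)) -> ((((4*b)*(3*0))+((4*b)*(3*x)))*(1*2))
Apply SIMPLIFY at LLR (target: (3*0)): ((((4*b)*(3*0))+((4*b)*(3*x)))*(1*2)) -> ((((4*b)*0)+((4*b)*(3*x)))*(1*2))
Apply FACTOR at L (target: (((4*b)*0)+((4*b)*(3*x)))): ((((4*b)*0)+((4*b)*(3*x)))*(1*2)) -> (((4*b)*(0+(3*x)))*(1*2))
Apply DISTRIBUTE at L (target: ((4*b)*(0+(3*x)))): (((4*b)*(0+(3*x)))*(1*2)) -> ((((4*b)*0)+((4*b)*(3*x)))*(1*2))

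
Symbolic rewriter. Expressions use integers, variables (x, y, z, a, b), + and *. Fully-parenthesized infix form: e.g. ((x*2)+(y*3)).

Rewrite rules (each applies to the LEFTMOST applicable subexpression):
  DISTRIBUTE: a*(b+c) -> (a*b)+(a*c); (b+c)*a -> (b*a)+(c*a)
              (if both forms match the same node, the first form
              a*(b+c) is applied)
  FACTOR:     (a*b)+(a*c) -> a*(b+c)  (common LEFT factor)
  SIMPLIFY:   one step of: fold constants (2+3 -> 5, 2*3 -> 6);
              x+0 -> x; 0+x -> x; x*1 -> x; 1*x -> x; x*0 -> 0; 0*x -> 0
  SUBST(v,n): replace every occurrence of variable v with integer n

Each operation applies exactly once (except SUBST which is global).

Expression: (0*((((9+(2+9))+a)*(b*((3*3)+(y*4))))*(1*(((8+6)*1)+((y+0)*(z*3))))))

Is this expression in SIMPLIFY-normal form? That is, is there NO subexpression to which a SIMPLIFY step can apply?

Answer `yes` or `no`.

Answer: no

Derivation:
Expression: (0*((((9+(2+9))+a)*(b*((3*3)+(y*4))))*(1*(((8+6)*1)+((y+0)*(z*3))))))
Scanning for simplifiable subexpressions (pre-order)...
  at root: (0*((((9+(2+9))+a)*(b*((3*3)+(y*4))))*(1*(((8+6)*1)+((y+0)*(z*3)))))) (SIMPLIFIABLE)
  at R: ((((9+(2+9))+a)*(b*((3*3)+(y*4))))*(1*(((8+6)*1)+((y+0)*(z*3))))) (not simplifiable)
  at RL: (((9+(2+9))+a)*(b*((3*3)+(y*4)))) (not simplifiable)
  at RLL: ((9+(2+9))+a) (not simplifiable)
  at RLLL: (9+(2+9)) (not simplifiable)
  at RLLLR: (2+9) (SIMPLIFIABLE)
  at RLR: (b*((3*3)+(y*4))) (not simplifiable)
  at RLRR: ((3*3)+(y*4)) (not simplifiable)
  at RLRRL: (3*3) (SIMPLIFIABLE)
  at RLRRR: (y*4) (not simplifiable)
  at RR: (1*(((8+6)*1)+((y+0)*(z*3)))) (SIMPLIFIABLE)
  at RRR: (((8+6)*1)+((y+0)*(z*3))) (not simplifiable)
  at RRRL: ((8+6)*1) (SIMPLIFIABLE)
  at RRRLL: (8+6) (SIMPLIFIABLE)
  at RRRR: ((y+0)*(z*3)) (not simplifiable)
  at RRRRL: (y+0) (SIMPLIFIABLE)
  at RRRRR: (z*3) (not simplifiable)
Found simplifiable subexpr at path root: (0*((((9+(2+9))+a)*(b*((3*3)+(y*4))))*(1*(((8+6)*1)+((y+0)*(z*3))))))
One SIMPLIFY step would give: 0
-> NOT in normal form.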